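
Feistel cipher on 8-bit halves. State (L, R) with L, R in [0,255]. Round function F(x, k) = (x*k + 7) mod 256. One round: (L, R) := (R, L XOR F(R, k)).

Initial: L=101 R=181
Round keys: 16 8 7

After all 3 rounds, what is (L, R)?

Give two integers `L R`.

Answer: 34 199

Derivation:
Round 1 (k=16): L=181 R=50
Round 2 (k=8): L=50 R=34
Round 3 (k=7): L=34 R=199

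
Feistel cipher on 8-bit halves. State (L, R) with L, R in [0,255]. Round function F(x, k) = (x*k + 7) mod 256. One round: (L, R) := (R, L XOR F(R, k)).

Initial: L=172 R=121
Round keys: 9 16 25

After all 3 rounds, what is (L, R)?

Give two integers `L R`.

Round 1 (k=9): L=121 R=228
Round 2 (k=16): L=228 R=62
Round 3 (k=25): L=62 R=241

Answer: 62 241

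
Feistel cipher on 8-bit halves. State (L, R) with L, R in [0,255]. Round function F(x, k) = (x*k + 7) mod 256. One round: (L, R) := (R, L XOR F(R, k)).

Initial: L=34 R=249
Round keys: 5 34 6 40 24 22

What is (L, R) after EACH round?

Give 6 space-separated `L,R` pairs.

Round 1 (k=5): L=249 R=198
Round 2 (k=34): L=198 R=170
Round 3 (k=6): L=170 R=197
Round 4 (k=40): L=197 R=101
Round 5 (k=24): L=101 R=186
Round 6 (k=22): L=186 R=102

Answer: 249,198 198,170 170,197 197,101 101,186 186,102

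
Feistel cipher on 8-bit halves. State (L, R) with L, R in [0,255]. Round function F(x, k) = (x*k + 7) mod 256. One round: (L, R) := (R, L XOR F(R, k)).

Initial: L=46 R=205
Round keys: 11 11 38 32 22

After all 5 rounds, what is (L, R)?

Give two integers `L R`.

Answer: 5 30

Derivation:
Round 1 (k=11): L=205 R=248
Round 2 (k=11): L=248 R=98
Round 3 (k=38): L=98 R=107
Round 4 (k=32): L=107 R=5
Round 5 (k=22): L=5 R=30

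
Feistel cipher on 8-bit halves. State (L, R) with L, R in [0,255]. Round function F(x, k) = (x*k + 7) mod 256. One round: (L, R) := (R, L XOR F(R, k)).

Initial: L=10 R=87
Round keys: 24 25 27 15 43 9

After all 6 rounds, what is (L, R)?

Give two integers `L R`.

Answer: 151 239

Derivation:
Round 1 (k=24): L=87 R=37
Round 2 (k=25): L=37 R=243
Round 3 (k=27): L=243 R=141
Round 4 (k=15): L=141 R=185
Round 5 (k=43): L=185 R=151
Round 6 (k=9): L=151 R=239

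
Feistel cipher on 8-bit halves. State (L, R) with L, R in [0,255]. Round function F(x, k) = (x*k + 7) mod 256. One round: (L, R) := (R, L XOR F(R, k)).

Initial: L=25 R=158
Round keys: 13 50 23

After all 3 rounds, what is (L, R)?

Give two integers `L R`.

Round 1 (k=13): L=158 R=20
Round 2 (k=50): L=20 R=113
Round 3 (k=23): L=113 R=58

Answer: 113 58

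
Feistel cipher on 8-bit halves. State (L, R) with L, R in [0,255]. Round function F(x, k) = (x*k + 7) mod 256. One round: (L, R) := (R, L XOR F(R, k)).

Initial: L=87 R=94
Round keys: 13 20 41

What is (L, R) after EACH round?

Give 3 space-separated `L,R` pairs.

Answer: 94,154 154,81 81,154

Derivation:
Round 1 (k=13): L=94 R=154
Round 2 (k=20): L=154 R=81
Round 3 (k=41): L=81 R=154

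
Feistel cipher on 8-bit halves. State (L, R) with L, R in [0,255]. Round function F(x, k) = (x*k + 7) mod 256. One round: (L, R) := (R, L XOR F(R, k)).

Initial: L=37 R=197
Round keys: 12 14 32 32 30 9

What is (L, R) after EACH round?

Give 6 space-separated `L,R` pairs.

Answer: 197,102 102,94 94,161 161,121 121,148 148,66

Derivation:
Round 1 (k=12): L=197 R=102
Round 2 (k=14): L=102 R=94
Round 3 (k=32): L=94 R=161
Round 4 (k=32): L=161 R=121
Round 5 (k=30): L=121 R=148
Round 6 (k=9): L=148 R=66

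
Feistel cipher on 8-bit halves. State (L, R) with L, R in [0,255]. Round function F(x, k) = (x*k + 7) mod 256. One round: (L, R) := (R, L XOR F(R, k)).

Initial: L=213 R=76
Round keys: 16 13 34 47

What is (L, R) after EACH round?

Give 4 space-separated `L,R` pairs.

Answer: 76,18 18,189 189,51 51,217

Derivation:
Round 1 (k=16): L=76 R=18
Round 2 (k=13): L=18 R=189
Round 3 (k=34): L=189 R=51
Round 4 (k=47): L=51 R=217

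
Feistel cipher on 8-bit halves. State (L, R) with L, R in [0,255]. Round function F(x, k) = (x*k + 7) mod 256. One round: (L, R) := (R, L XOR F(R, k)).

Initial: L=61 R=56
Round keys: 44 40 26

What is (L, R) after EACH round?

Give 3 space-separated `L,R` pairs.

Answer: 56,154 154,47 47,87

Derivation:
Round 1 (k=44): L=56 R=154
Round 2 (k=40): L=154 R=47
Round 3 (k=26): L=47 R=87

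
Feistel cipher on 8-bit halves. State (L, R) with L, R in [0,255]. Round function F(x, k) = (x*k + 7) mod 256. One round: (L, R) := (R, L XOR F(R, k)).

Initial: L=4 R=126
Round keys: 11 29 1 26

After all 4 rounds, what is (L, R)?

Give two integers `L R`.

Round 1 (k=11): L=126 R=117
Round 2 (k=29): L=117 R=54
Round 3 (k=1): L=54 R=72
Round 4 (k=26): L=72 R=97

Answer: 72 97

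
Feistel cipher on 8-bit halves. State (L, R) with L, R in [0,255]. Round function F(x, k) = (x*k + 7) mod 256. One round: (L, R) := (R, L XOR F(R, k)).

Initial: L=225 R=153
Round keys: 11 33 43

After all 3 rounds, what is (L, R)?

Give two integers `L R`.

Round 1 (k=11): L=153 R=123
Round 2 (k=33): L=123 R=123
Round 3 (k=43): L=123 R=203

Answer: 123 203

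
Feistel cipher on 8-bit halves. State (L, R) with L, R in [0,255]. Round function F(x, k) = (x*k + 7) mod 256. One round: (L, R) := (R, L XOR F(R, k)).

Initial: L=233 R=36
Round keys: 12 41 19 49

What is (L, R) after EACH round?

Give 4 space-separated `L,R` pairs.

Round 1 (k=12): L=36 R=94
Round 2 (k=41): L=94 R=49
Round 3 (k=19): L=49 R=244
Round 4 (k=49): L=244 R=138

Answer: 36,94 94,49 49,244 244,138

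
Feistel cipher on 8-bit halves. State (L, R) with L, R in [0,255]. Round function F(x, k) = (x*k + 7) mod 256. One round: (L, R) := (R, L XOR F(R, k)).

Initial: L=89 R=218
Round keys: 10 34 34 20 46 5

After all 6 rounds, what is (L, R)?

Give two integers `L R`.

Answer: 24 109

Derivation:
Round 1 (k=10): L=218 R=210
Round 2 (k=34): L=210 R=49
Round 3 (k=34): L=49 R=91
Round 4 (k=20): L=91 R=18
Round 5 (k=46): L=18 R=24
Round 6 (k=5): L=24 R=109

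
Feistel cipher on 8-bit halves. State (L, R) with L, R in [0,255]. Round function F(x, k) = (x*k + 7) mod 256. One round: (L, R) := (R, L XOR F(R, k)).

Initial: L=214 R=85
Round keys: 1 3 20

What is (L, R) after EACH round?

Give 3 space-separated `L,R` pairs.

Round 1 (k=1): L=85 R=138
Round 2 (k=3): L=138 R=240
Round 3 (k=20): L=240 R=77

Answer: 85,138 138,240 240,77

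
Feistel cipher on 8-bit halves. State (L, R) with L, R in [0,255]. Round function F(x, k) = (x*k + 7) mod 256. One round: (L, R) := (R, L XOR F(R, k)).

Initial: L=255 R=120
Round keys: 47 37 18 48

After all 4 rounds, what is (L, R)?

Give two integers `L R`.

Round 1 (k=47): L=120 R=240
Round 2 (k=37): L=240 R=207
Round 3 (k=18): L=207 R=101
Round 4 (k=48): L=101 R=56

Answer: 101 56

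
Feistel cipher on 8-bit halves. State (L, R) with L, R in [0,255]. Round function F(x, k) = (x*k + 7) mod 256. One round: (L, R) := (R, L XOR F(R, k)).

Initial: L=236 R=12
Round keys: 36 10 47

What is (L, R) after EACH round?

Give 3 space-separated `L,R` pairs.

Answer: 12,91 91,153 153,69

Derivation:
Round 1 (k=36): L=12 R=91
Round 2 (k=10): L=91 R=153
Round 3 (k=47): L=153 R=69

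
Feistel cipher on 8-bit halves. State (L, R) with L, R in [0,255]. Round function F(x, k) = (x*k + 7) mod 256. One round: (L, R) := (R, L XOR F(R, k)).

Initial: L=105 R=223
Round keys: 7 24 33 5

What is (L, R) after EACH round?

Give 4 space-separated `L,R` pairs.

Round 1 (k=7): L=223 R=73
Round 2 (k=24): L=73 R=0
Round 3 (k=33): L=0 R=78
Round 4 (k=5): L=78 R=141

Answer: 223,73 73,0 0,78 78,141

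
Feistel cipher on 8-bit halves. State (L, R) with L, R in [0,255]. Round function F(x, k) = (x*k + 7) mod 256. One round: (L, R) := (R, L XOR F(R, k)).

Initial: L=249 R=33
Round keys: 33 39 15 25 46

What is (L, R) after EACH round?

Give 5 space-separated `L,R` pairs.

Round 1 (k=33): L=33 R=177
Round 2 (k=39): L=177 R=223
Round 3 (k=15): L=223 R=169
Round 4 (k=25): L=169 R=87
Round 5 (k=46): L=87 R=0

Answer: 33,177 177,223 223,169 169,87 87,0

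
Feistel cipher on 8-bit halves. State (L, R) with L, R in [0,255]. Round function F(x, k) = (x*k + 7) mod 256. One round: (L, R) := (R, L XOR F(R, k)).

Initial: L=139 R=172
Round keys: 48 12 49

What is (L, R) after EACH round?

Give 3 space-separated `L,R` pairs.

Round 1 (k=48): L=172 R=204
Round 2 (k=12): L=204 R=59
Round 3 (k=49): L=59 R=158

Answer: 172,204 204,59 59,158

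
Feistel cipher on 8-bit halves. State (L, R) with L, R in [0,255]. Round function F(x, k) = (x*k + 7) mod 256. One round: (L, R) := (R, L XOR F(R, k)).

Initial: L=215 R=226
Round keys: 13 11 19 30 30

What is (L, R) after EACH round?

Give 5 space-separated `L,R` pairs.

Answer: 226,86 86,91 91,158 158,208 208,249

Derivation:
Round 1 (k=13): L=226 R=86
Round 2 (k=11): L=86 R=91
Round 3 (k=19): L=91 R=158
Round 4 (k=30): L=158 R=208
Round 5 (k=30): L=208 R=249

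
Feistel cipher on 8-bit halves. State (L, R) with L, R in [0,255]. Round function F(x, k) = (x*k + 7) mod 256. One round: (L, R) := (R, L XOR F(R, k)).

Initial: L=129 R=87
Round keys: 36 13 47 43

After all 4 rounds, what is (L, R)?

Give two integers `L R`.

Answer: 179 174

Derivation:
Round 1 (k=36): L=87 R=194
Round 2 (k=13): L=194 R=182
Round 3 (k=47): L=182 R=179
Round 4 (k=43): L=179 R=174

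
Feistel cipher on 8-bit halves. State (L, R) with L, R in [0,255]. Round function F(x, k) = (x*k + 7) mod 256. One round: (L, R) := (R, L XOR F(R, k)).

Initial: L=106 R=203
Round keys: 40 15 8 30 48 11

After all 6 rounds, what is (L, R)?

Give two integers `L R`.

Answer: 125 60

Derivation:
Round 1 (k=40): L=203 R=213
Round 2 (k=15): L=213 R=73
Round 3 (k=8): L=73 R=154
Round 4 (k=30): L=154 R=90
Round 5 (k=48): L=90 R=125
Round 6 (k=11): L=125 R=60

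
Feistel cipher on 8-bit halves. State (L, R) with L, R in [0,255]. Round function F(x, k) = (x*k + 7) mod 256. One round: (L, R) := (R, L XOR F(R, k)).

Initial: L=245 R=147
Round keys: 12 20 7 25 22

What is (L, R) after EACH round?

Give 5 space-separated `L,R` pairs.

Answer: 147,30 30,204 204,133 133,200 200,178

Derivation:
Round 1 (k=12): L=147 R=30
Round 2 (k=20): L=30 R=204
Round 3 (k=7): L=204 R=133
Round 4 (k=25): L=133 R=200
Round 5 (k=22): L=200 R=178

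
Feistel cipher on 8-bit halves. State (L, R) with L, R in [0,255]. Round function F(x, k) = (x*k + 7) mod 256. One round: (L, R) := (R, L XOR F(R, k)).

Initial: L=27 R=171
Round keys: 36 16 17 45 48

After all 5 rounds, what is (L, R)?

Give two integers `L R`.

Answer: 10 28

Derivation:
Round 1 (k=36): L=171 R=8
Round 2 (k=16): L=8 R=44
Round 3 (k=17): L=44 R=251
Round 4 (k=45): L=251 R=10
Round 5 (k=48): L=10 R=28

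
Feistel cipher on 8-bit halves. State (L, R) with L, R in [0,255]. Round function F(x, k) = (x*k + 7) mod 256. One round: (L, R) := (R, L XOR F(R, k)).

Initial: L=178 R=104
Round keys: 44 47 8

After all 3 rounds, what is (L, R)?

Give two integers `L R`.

Round 1 (k=44): L=104 R=85
Round 2 (k=47): L=85 R=202
Round 3 (k=8): L=202 R=2

Answer: 202 2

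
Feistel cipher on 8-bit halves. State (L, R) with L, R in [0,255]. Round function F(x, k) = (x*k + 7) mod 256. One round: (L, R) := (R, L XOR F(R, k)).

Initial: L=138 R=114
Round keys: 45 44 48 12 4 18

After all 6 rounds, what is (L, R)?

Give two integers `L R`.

Answer: 19 147

Derivation:
Round 1 (k=45): L=114 R=155
Round 2 (k=44): L=155 R=217
Round 3 (k=48): L=217 R=44
Round 4 (k=12): L=44 R=206
Round 5 (k=4): L=206 R=19
Round 6 (k=18): L=19 R=147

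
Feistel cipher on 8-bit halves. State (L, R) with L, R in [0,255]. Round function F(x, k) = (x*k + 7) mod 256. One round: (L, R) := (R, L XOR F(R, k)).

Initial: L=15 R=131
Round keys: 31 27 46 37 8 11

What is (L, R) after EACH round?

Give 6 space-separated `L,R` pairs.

Answer: 131,235 235,83 83,26 26,154 154,205 205,76

Derivation:
Round 1 (k=31): L=131 R=235
Round 2 (k=27): L=235 R=83
Round 3 (k=46): L=83 R=26
Round 4 (k=37): L=26 R=154
Round 5 (k=8): L=154 R=205
Round 6 (k=11): L=205 R=76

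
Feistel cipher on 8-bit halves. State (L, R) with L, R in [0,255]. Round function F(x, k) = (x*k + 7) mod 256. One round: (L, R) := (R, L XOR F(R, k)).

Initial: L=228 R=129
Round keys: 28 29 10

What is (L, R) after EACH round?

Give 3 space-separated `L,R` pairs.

Round 1 (k=28): L=129 R=199
Round 2 (k=29): L=199 R=19
Round 3 (k=10): L=19 R=2

Answer: 129,199 199,19 19,2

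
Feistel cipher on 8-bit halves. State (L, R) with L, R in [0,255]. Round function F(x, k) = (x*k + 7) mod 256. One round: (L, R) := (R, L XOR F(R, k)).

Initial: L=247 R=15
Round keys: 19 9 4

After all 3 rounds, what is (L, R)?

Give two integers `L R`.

Round 1 (k=19): L=15 R=211
Round 2 (k=9): L=211 R=125
Round 3 (k=4): L=125 R=40

Answer: 125 40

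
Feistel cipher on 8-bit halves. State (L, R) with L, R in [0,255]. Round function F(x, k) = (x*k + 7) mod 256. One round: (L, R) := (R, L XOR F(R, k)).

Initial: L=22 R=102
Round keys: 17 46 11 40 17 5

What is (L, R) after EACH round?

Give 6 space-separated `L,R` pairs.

Answer: 102,219 219,7 7,143 143,88 88,80 80,207

Derivation:
Round 1 (k=17): L=102 R=219
Round 2 (k=46): L=219 R=7
Round 3 (k=11): L=7 R=143
Round 4 (k=40): L=143 R=88
Round 5 (k=17): L=88 R=80
Round 6 (k=5): L=80 R=207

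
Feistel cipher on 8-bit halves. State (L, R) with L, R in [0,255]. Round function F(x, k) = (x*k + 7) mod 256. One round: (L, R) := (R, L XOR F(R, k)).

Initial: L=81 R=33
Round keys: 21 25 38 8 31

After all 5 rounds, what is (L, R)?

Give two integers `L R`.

Round 1 (k=21): L=33 R=237
Round 2 (k=25): L=237 R=13
Round 3 (k=38): L=13 R=24
Round 4 (k=8): L=24 R=202
Round 5 (k=31): L=202 R=101

Answer: 202 101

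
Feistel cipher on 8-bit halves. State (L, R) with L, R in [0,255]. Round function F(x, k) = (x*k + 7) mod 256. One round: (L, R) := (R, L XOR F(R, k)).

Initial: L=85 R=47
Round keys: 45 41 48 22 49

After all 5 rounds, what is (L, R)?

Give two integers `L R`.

Answer: 166 229

Derivation:
Round 1 (k=45): L=47 R=31
Round 2 (k=41): L=31 R=209
Round 3 (k=48): L=209 R=40
Round 4 (k=22): L=40 R=166
Round 5 (k=49): L=166 R=229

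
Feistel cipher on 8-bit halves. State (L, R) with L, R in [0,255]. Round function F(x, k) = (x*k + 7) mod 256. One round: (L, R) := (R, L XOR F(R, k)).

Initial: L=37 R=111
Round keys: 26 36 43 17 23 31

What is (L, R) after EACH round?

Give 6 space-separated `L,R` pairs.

Answer: 111,104 104,200 200,247 247,166 166,6 6,103

Derivation:
Round 1 (k=26): L=111 R=104
Round 2 (k=36): L=104 R=200
Round 3 (k=43): L=200 R=247
Round 4 (k=17): L=247 R=166
Round 5 (k=23): L=166 R=6
Round 6 (k=31): L=6 R=103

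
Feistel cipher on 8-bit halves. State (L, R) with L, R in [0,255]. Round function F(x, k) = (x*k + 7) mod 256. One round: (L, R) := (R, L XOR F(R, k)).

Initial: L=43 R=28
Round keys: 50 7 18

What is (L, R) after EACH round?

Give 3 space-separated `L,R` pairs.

Round 1 (k=50): L=28 R=84
Round 2 (k=7): L=84 R=79
Round 3 (k=18): L=79 R=193

Answer: 28,84 84,79 79,193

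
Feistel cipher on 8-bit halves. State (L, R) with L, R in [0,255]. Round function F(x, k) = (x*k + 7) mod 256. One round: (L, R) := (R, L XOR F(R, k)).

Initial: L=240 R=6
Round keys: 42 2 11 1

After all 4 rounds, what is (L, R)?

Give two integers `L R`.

Answer: 211 49

Derivation:
Round 1 (k=42): L=6 R=243
Round 2 (k=2): L=243 R=235
Round 3 (k=11): L=235 R=211
Round 4 (k=1): L=211 R=49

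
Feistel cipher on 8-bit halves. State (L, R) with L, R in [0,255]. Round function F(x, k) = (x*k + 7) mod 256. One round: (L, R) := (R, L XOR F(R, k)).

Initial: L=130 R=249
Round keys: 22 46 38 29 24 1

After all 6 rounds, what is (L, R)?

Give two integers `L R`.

Answer: 135 193

Derivation:
Round 1 (k=22): L=249 R=239
Round 2 (k=46): L=239 R=0
Round 3 (k=38): L=0 R=232
Round 4 (k=29): L=232 R=79
Round 5 (k=24): L=79 R=135
Round 6 (k=1): L=135 R=193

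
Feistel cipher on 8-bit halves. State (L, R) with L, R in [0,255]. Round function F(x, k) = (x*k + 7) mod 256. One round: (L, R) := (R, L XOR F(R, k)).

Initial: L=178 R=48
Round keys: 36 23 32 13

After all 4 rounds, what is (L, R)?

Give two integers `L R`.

Round 1 (k=36): L=48 R=117
Round 2 (k=23): L=117 R=186
Round 3 (k=32): L=186 R=50
Round 4 (k=13): L=50 R=43

Answer: 50 43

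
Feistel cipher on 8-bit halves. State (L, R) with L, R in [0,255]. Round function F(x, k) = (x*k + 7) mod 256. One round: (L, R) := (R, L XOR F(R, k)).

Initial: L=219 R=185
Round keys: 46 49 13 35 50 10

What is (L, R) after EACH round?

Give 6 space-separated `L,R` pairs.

Round 1 (k=46): L=185 R=158
Round 2 (k=49): L=158 R=252
Round 3 (k=13): L=252 R=77
Round 4 (k=35): L=77 R=114
Round 5 (k=50): L=114 R=6
Round 6 (k=10): L=6 R=49

Answer: 185,158 158,252 252,77 77,114 114,6 6,49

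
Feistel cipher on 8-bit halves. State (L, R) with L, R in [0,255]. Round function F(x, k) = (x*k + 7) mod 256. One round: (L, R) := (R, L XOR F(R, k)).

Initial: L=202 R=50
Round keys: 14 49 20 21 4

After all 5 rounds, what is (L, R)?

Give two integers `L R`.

Round 1 (k=14): L=50 R=9
Round 2 (k=49): L=9 R=242
Round 3 (k=20): L=242 R=230
Round 4 (k=21): L=230 R=23
Round 5 (k=4): L=23 R=133

Answer: 23 133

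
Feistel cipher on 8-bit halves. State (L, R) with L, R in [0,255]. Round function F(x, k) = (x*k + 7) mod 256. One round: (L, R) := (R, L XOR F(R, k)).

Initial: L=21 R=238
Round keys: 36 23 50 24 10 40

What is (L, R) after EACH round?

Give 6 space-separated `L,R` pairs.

Answer: 238,106 106,99 99,55 55,76 76,200 200,11

Derivation:
Round 1 (k=36): L=238 R=106
Round 2 (k=23): L=106 R=99
Round 3 (k=50): L=99 R=55
Round 4 (k=24): L=55 R=76
Round 5 (k=10): L=76 R=200
Round 6 (k=40): L=200 R=11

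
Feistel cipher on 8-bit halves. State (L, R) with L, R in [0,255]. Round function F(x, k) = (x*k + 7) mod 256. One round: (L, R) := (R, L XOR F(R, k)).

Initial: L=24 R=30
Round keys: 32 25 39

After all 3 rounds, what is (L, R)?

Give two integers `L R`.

Round 1 (k=32): L=30 R=223
Round 2 (k=25): L=223 R=208
Round 3 (k=39): L=208 R=104

Answer: 208 104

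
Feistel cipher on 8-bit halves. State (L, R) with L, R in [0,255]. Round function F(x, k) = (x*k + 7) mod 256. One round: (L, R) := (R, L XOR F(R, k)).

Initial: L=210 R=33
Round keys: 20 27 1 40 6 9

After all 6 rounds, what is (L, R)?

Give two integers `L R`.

Round 1 (k=20): L=33 R=73
Round 2 (k=27): L=73 R=155
Round 3 (k=1): L=155 R=235
Round 4 (k=40): L=235 R=36
Round 5 (k=6): L=36 R=52
Round 6 (k=9): L=52 R=255

Answer: 52 255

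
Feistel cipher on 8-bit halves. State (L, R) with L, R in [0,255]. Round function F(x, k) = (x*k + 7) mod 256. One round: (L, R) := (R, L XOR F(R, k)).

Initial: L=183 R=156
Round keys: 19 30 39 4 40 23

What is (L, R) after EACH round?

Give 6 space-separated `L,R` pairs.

Answer: 156,44 44,179 179,96 96,52 52,71 71,92

Derivation:
Round 1 (k=19): L=156 R=44
Round 2 (k=30): L=44 R=179
Round 3 (k=39): L=179 R=96
Round 4 (k=4): L=96 R=52
Round 5 (k=40): L=52 R=71
Round 6 (k=23): L=71 R=92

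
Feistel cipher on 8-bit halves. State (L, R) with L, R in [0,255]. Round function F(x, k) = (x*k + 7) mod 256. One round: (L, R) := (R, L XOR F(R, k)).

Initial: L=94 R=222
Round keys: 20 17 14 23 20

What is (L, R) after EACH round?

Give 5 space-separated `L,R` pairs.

Round 1 (k=20): L=222 R=1
Round 2 (k=17): L=1 R=198
Round 3 (k=14): L=198 R=218
Round 4 (k=23): L=218 R=91
Round 5 (k=20): L=91 R=249

Answer: 222,1 1,198 198,218 218,91 91,249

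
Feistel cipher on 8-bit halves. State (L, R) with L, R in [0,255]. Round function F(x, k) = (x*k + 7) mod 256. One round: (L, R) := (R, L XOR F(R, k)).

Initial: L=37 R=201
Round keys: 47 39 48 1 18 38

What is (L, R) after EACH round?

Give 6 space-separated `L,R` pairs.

Round 1 (k=47): L=201 R=203
Round 2 (k=39): L=203 R=61
Round 3 (k=48): L=61 R=188
Round 4 (k=1): L=188 R=254
Round 5 (k=18): L=254 R=95
Round 6 (k=38): L=95 R=223

Answer: 201,203 203,61 61,188 188,254 254,95 95,223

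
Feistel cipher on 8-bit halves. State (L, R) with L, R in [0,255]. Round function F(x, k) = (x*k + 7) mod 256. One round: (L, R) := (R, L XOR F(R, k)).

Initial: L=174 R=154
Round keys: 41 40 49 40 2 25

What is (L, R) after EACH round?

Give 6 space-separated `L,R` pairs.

Round 1 (k=41): L=154 R=31
Round 2 (k=40): L=31 R=69
Round 3 (k=49): L=69 R=35
Round 4 (k=40): L=35 R=58
Round 5 (k=2): L=58 R=88
Round 6 (k=25): L=88 R=165

Answer: 154,31 31,69 69,35 35,58 58,88 88,165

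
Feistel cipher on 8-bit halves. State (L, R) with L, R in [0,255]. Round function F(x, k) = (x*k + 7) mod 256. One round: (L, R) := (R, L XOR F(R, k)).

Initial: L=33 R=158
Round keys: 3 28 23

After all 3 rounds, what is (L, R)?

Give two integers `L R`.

Round 1 (k=3): L=158 R=192
Round 2 (k=28): L=192 R=153
Round 3 (k=23): L=153 R=6

Answer: 153 6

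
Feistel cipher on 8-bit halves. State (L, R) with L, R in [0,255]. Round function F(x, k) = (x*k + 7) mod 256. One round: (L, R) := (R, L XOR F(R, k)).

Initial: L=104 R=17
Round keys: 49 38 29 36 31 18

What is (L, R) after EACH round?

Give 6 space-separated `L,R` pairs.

Round 1 (k=49): L=17 R=32
Round 2 (k=38): L=32 R=214
Round 3 (k=29): L=214 R=101
Round 4 (k=36): L=101 R=237
Round 5 (k=31): L=237 R=223
Round 6 (k=18): L=223 R=88

Answer: 17,32 32,214 214,101 101,237 237,223 223,88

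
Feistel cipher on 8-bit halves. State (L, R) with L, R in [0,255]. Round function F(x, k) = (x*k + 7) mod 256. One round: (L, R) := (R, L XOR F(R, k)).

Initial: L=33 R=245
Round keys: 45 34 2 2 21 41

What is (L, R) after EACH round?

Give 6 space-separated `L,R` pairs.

Answer: 245,57 57,108 108,230 230,191 191,84 84,196

Derivation:
Round 1 (k=45): L=245 R=57
Round 2 (k=34): L=57 R=108
Round 3 (k=2): L=108 R=230
Round 4 (k=2): L=230 R=191
Round 5 (k=21): L=191 R=84
Round 6 (k=41): L=84 R=196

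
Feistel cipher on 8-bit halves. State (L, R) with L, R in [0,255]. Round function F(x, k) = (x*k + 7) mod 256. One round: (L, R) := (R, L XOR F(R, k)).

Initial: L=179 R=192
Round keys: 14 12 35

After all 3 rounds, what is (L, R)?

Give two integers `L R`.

Answer: 183 56

Derivation:
Round 1 (k=14): L=192 R=52
Round 2 (k=12): L=52 R=183
Round 3 (k=35): L=183 R=56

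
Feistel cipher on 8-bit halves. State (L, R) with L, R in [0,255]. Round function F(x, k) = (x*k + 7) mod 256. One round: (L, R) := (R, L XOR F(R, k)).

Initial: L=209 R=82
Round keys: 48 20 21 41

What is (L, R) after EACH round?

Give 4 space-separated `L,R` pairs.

Answer: 82,182 182,109 109,78 78,232

Derivation:
Round 1 (k=48): L=82 R=182
Round 2 (k=20): L=182 R=109
Round 3 (k=21): L=109 R=78
Round 4 (k=41): L=78 R=232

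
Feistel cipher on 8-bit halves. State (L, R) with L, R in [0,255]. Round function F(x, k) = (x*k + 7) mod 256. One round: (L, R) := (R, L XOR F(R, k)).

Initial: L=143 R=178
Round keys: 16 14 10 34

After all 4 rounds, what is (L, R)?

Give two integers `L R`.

Answer: 145 204

Derivation:
Round 1 (k=16): L=178 R=168
Round 2 (k=14): L=168 R=133
Round 3 (k=10): L=133 R=145
Round 4 (k=34): L=145 R=204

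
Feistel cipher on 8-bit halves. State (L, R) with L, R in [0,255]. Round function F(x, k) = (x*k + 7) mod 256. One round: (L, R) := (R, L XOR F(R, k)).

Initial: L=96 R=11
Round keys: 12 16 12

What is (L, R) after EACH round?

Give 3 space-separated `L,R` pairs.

Round 1 (k=12): L=11 R=235
Round 2 (k=16): L=235 R=188
Round 3 (k=12): L=188 R=60

Answer: 11,235 235,188 188,60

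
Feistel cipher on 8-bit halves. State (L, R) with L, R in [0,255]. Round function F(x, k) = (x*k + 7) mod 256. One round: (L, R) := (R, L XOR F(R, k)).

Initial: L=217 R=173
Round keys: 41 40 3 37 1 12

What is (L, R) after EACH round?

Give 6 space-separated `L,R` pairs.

Answer: 173,101 101,98 98,72 72,13 13,92 92,90

Derivation:
Round 1 (k=41): L=173 R=101
Round 2 (k=40): L=101 R=98
Round 3 (k=3): L=98 R=72
Round 4 (k=37): L=72 R=13
Round 5 (k=1): L=13 R=92
Round 6 (k=12): L=92 R=90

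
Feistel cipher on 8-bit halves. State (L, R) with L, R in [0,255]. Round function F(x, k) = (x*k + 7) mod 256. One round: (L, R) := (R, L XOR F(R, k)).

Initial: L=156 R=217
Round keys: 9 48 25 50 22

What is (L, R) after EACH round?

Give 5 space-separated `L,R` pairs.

Answer: 217,52 52,30 30,193 193,167 167,160

Derivation:
Round 1 (k=9): L=217 R=52
Round 2 (k=48): L=52 R=30
Round 3 (k=25): L=30 R=193
Round 4 (k=50): L=193 R=167
Round 5 (k=22): L=167 R=160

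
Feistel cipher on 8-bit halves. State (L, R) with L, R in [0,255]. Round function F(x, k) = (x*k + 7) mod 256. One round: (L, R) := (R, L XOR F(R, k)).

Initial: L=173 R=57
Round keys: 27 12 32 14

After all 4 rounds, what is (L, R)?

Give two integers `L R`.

Round 1 (k=27): L=57 R=167
Round 2 (k=12): L=167 R=226
Round 3 (k=32): L=226 R=224
Round 4 (k=14): L=224 R=165

Answer: 224 165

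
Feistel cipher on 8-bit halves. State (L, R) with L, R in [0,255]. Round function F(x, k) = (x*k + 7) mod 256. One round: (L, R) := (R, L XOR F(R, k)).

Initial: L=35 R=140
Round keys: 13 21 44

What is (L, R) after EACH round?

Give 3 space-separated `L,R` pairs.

Round 1 (k=13): L=140 R=0
Round 2 (k=21): L=0 R=139
Round 3 (k=44): L=139 R=235

Answer: 140,0 0,139 139,235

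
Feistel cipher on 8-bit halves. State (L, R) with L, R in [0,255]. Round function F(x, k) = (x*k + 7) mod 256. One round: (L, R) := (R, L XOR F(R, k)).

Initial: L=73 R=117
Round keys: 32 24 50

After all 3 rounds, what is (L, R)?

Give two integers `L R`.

Round 1 (k=32): L=117 R=238
Round 2 (k=24): L=238 R=34
Round 3 (k=50): L=34 R=69

Answer: 34 69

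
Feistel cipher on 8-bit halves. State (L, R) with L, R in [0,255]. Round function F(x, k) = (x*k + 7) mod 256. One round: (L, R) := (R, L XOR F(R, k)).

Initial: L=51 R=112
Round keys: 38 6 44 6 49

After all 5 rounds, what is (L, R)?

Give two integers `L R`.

Round 1 (k=38): L=112 R=148
Round 2 (k=6): L=148 R=15
Round 3 (k=44): L=15 R=15
Round 4 (k=6): L=15 R=110
Round 5 (k=49): L=110 R=26

Answer: 110 26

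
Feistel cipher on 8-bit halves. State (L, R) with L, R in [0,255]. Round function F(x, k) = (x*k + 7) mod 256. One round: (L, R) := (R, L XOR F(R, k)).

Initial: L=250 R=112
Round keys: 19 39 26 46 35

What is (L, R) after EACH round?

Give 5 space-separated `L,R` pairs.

Answer: 112,173 173,18 18,118 118,41 41,212

Derivation:
Round 1 (k=19): L=112 R=173
Round 2 (k=39): L=173 R=18
Round 3 (k=26): L=18 R=118
Round 4 (k=46): L=118 R=41
Round 5 (k=35): L=41 R=212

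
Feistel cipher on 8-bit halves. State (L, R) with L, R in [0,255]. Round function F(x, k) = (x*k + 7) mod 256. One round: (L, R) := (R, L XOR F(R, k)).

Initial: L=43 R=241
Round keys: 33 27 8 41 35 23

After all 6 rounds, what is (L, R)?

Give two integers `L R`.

Answer: 201 236

Derivation:
Round 1 (k=33): L=241 R=51
Round 2 (k=27): L=51 R=153
Round 3 (k=8): L=153 R=252
Round 4 (k=41): L=252 R=250
Round 5 (k=35): L=250 R=201
Round 6 (k=23): L=201 R=236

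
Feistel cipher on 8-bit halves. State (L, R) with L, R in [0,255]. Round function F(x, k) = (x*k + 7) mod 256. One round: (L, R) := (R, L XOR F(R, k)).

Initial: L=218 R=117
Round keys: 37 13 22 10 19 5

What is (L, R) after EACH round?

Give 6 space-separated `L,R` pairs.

Round 1 (k=37): L=117 R=42
Round 2 (k=13): L=42 R=92
Round 3 (k=22): L=92 R=197
Round 4 (k=10): L=197 R=229
Round 5 (k=19): L=229 R=195
Round 6 (k=5): L=195 R=51

Answer: 117,42 42,92 92,197 197,229 229,195 195,51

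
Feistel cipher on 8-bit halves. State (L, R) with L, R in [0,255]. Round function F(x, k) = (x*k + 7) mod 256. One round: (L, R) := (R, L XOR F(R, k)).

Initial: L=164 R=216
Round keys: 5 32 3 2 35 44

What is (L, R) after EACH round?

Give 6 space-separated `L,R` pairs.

Answer: 216,155 155,191 191,223 223,122 122,106 106,69

Derivation:
Round 1 (k=5): L=216 R=155
Round 2 (k=32): L=155 R=191
Round 3 (k=3): L=191 R=223
Round 4 (k=2): L=223 R=122
Round 5 (k=35): L=122 R=106
Round 6 (k=44): L=106 R=69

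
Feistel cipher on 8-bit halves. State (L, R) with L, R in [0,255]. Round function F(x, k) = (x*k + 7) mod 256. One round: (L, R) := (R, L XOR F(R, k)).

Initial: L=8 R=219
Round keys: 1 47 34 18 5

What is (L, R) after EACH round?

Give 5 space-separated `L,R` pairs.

Answer: 219,234 234,38 38,249 249,175 175,139

Derivation:
Round 1 (k=1): L=219 R=234
Round 2 (k=47): L=234 R=38
Round 3 (k=34): L=38 R=249
Round 4 (k=18): L=249 R=175
Round 5 (k=5): L=175 R=139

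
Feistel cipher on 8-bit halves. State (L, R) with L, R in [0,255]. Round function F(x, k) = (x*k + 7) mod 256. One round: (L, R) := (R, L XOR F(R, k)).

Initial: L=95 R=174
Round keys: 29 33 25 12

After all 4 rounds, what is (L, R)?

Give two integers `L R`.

Answer: 212 112

Derivation:
Round 1 (k=29): L=174 R=226
Round 2 (k=33): L=226 R=135
Round 3 (k=25): L=135 R=212
Round 4 (k=12): L=212 R=112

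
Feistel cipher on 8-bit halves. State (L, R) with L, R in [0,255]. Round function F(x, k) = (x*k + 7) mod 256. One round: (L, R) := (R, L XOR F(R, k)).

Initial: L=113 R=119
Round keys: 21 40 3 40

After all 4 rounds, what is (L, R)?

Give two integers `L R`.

Answer: 100 239

Derivation:
Round 1 (k=21): L=119 R=187
Round 2 (k=40): L=187 R=72
Round 3 (k=3): L=72 R=100
Round 4 (k=40): L=100 R=239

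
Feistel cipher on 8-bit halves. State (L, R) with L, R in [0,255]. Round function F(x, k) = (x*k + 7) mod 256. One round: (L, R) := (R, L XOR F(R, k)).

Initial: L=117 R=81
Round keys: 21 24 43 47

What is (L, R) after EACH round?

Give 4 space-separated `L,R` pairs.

Answer: 81,217 217,14 14,184 184,193

Derivation:
Round 1 (k=21): L=81 R=217
Round 2 (k=24): L=217 R=14
Round 3 (k=43): L=14 R=184
Round 4 (k=47): L=184 R=193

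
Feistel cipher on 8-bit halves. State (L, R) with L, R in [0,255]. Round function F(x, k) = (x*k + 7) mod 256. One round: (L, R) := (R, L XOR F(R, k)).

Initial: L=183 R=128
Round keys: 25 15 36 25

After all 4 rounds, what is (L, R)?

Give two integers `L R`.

Round 1 (k=25): L=128 R=48
Round 2 (k=15): L=48 R=87
Round 3 (k=36): L=87 R=115
Round 4 (k=25): L=115 R=21

Answer: 115 21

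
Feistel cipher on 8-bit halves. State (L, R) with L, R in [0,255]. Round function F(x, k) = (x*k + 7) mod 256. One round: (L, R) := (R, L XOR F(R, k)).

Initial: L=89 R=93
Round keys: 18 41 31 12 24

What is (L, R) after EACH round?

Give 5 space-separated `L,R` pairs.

Round 1 (k=18): L=93 R=200
Round 2 (k=41): L=200 R=82
Round 3 (k=31): L=82 R=61
Round 4 (k=12): L=61 R=177
Round 5 (k=24): L=177 R=162

Answer: 93,200 200,82 82,61 61,177 177,162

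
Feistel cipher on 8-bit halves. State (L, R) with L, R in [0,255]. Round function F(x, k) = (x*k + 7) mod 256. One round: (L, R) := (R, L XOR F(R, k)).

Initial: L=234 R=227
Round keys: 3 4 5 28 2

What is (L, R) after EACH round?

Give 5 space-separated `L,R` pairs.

Answer: 227,90 90,140 140,153 153,79 79,60

Derivation:
Round 1 (k=3): L=227 R=90
Round 2 (k=4): L=90 R=140
Round 3 (k=5): L=140 R=153
Round 4 (k=28): L=153 R=79
Round 5 (k=2): L=79 R=60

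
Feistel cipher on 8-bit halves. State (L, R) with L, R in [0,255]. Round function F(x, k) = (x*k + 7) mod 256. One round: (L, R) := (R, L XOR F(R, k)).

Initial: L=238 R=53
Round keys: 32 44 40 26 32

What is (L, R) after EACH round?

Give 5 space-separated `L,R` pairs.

Answer: 53,73 73,166 166,190 190,245 245,25

Derivation:
Round 1 (k=32): L=53 R=73
Round 2 (k=44): L=73 R=166
Round 3 (k=40): L=166 R=190
Round 4 (k=26): L=190 R=245
Round 5 (k=32): L=245 R=25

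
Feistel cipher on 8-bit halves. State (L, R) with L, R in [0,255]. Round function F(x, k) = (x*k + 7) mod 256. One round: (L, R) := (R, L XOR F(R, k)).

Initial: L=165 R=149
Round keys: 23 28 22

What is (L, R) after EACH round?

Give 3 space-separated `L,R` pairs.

Round 1 (k=23): L=149 R=207
Round 2 (k=28): L=207 R=62
Round 3 (k=22): L=62 R=148

Answer: 149,207 207,62 62,148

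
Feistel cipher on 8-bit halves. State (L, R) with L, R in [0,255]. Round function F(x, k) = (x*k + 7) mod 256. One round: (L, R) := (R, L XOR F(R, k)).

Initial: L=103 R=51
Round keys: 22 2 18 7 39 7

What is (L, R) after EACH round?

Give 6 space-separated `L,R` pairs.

Answer: 51,14 14,16 16,41 41,54 54,104 104,233

Derivation:
Round 1 (k=22): L=51 R=14
Round 2 (k=2): L=14 R=16
Round 3 (k=18): L=16 R=41
Round 4 (k=7): L=41 R=54
Round 5 (k=39): L=54 R=104
Round 6 (k=7): L=104 R=233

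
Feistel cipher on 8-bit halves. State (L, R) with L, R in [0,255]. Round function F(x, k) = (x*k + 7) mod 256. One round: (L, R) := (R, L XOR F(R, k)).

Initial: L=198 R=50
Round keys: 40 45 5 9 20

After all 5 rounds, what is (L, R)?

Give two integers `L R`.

Round 1 (k=40): L=50 R=17
Round 2 (k=45): L=17 R=54
Round 3 (k=5): L=54 R=4
Round 4 (k=9): L=4 R=29
Round 5 (k=20): L=29 R=79

Answer: 29 79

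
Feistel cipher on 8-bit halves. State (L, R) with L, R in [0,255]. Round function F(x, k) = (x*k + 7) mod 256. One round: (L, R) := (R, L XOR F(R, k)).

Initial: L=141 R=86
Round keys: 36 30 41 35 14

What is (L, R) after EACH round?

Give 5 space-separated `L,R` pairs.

Answer: 86,146 146,117 117,86 86,188 188,25

Derivation:
Round 1 (k=36): L=86 R=146
Round 2 (k=30): L=146 R=117
Round 3 (k=41): L=117 R=86
Round 4 (k=35): L=86 R=188
Round 5 (k=14): L=188 R=25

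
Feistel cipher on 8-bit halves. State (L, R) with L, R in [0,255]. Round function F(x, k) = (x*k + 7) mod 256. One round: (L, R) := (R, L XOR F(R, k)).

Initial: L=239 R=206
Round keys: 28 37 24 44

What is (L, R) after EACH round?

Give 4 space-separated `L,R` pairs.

Answer: 206,96 96,41 41,191 191,242

Derivation:
Round 1 (k=28): L=206 R=96
Round 2 (k=37): L=96 R=41
Round 3 (k=24): L=41 R=191
Round 4 (k=44): L=191 R=242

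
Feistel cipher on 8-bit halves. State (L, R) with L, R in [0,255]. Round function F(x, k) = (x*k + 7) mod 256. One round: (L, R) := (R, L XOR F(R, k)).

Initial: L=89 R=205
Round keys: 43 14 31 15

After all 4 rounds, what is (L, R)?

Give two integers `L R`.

Round 1 (k=43): L=205 R=47
Round 2 (k=14): L=47 R=84
Round 3 (k=31): L=84 R=28
Round 4 (k=15): L=28 R=255

Answer: 28 255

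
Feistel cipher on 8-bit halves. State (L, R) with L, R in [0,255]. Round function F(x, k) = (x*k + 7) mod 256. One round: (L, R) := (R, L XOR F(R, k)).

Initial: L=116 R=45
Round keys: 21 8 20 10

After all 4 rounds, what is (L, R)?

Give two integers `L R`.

Answer: 3 111

Derivation:
Round 1 (k=21): L=45 R=204
Round 2 (k=8): L=204 R=74
Round 3 (k=20): L=74 R=3
Round 4 (k=10): L=3 R=111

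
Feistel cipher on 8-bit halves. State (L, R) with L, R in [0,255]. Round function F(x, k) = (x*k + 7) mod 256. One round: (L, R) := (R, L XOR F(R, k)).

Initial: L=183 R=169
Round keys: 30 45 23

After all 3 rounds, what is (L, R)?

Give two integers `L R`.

Answer: 232 189

Derivation:
Round 1 (k=30): L=169 R=98
Round 2 (k=45): L=98 R=232
Round 3 (k=23): L=232 R=189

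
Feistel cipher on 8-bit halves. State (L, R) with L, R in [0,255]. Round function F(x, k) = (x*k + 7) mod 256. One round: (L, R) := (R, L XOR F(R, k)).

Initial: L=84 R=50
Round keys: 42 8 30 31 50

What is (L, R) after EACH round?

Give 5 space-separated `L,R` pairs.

Round 1 (k=42): L=50 R=111
Round 2 (k=8): L=111 R=77
Round 3 (k=30): L=77 R=98
Round 4 (k=31): L=98 R=168
Round 5 (k=50): L=168 R=181

Answer: 50,111 111,77 77,98 98,168 168,181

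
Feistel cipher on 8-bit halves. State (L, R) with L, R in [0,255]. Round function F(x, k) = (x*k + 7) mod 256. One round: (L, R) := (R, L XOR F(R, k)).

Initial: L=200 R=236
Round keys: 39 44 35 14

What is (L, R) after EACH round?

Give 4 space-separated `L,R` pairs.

Answer: 236,51 51,39 39,111 111,62

Derivation:
Round 1 (k=39): L=236 R=51
Round 2 (k=44): L=51 R=39
Round 3 (k=35): L=39 R=111
Round 4 (k=14): L=111 R=62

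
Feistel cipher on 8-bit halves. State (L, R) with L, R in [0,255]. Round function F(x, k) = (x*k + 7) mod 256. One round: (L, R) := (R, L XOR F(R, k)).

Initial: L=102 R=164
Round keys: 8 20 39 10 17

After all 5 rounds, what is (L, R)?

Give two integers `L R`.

Answer: 110 52

Derivation:
Round 1 (k=8): L=164 R=65
Round 2 (k=20): L=65 R=191
Round 3 (k=39): L=191 R=97
Round 4 (k=10): L=97 R=110
Round 5 (k=17): L=110 R=52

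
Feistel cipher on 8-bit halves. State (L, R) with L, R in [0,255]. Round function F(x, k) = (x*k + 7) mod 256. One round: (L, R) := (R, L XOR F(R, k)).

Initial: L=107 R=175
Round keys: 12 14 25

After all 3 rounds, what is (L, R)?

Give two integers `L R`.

Round 1 (k=12): L=175 R=80
Round 2 (k=14): L=80 R=200
Round 3 (k=25): L=200 R=223

Answer: 200 223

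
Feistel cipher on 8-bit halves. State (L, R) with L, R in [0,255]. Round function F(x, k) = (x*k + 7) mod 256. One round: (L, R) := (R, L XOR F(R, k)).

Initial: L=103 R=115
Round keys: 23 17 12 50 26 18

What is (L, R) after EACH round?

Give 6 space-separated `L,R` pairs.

Round 1 (k=23): L=115 R=59
Round 2 (k=17): L=59 R=129
Round 3 (k=12): L=129 R=40
Round 4 (k=50): L=40 R=86
Round 5 (k=26): L=86 R=235
Round 6 (k=18): L=235 R=219

Answer: 115,59 59,129 129,40 40,86 86,235 235,219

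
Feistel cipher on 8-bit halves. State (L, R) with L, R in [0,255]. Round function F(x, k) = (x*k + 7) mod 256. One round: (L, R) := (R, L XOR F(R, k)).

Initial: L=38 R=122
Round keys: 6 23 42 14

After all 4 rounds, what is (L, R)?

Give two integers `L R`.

Answer: 66 99

Derivation:
Round 1 (k=6): L=122 R=197
Round 2 (k=23): L=197 R=192
Round 3 (k=42): L=192 R=66
Round 4 (k=14): L=66 R=99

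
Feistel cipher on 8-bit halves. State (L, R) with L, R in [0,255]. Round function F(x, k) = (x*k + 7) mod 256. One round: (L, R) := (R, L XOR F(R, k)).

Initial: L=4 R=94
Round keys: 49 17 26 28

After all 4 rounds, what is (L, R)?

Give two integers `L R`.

Round 1 (k=49): L=94 R=1
Round 2 (k=17): L=1 R=70
Round 3 (k=26): L=70 R=34
Round 4 (k=28): L=34 R=249

Answer: 34 249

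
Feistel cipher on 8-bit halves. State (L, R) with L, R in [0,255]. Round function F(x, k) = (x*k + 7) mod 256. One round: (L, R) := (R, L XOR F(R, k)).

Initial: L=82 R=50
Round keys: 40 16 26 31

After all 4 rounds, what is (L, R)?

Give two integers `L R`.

Round 1 (k=40): L=50 R=133
Round 2 (k=16): L=133 R=101
Round 3 (k=26): L=101 R=204
Round 4 (k=31): L=204 R=222

Answer: 204 222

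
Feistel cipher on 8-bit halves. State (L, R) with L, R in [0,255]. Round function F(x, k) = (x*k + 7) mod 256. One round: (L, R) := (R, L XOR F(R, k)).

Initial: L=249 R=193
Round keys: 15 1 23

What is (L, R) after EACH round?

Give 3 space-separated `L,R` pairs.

Answer: 193,175 175,119 119,23

Derivation:
Round 1 (k=15): L=193 R=175
Round 2 (k=1): L=175 R=119
Round 3 (k=23): L=119 R=23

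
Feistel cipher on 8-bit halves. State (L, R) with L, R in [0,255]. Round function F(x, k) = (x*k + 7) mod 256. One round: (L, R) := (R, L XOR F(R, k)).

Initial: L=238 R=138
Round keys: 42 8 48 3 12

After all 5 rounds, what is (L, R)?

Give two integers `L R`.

Answer: 184 21

Derivation:
Round 1 (k=42): L=138 R=69
Round 2 (k=8): L=69 R=165
Round 3 (k=48): L=165 R=178
Round 4 (k=3): L=178 R=184
Round 5 (k=12): L=184 R=21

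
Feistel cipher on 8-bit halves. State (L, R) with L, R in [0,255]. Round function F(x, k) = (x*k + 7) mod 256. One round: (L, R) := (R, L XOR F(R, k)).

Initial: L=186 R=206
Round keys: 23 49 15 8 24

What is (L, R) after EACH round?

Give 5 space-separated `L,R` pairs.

Round 1 (k=23): L=206 R=51
Round 2 (k=49): L=51 R=4
Round 3 (k=15): L=4 R=112
Round 4 (k=8): L=112 R=131
Round 5 (k=24): L=131 R=63

Answer: 206,51 51,4 4,112 112,131 131,63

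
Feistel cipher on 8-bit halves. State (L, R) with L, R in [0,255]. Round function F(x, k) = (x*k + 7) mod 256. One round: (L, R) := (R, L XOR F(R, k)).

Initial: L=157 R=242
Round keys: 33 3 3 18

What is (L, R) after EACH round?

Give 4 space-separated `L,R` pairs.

Round 1 (k=33): L=242 R=164
Round 2 (k=3): L=164 R=1
Round 3 (k=3): L=1 R=174
Round 4 (k=18): L=174 R=66

Answer: 242,164 164,1 1,174 174,66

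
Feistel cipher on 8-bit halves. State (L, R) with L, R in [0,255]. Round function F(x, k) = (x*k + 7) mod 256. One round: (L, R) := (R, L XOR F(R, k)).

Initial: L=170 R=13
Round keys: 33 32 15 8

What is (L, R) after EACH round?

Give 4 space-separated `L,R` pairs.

Answer: 13,30 30,202 202,195 195,213

Derivation:
Round 1 (k=33): L=13 R=30
Round 2 (k=32): L=30 R=202
Round 3 (k=15): L=202 R=195
Round 4 (k=8): L=195 R=213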